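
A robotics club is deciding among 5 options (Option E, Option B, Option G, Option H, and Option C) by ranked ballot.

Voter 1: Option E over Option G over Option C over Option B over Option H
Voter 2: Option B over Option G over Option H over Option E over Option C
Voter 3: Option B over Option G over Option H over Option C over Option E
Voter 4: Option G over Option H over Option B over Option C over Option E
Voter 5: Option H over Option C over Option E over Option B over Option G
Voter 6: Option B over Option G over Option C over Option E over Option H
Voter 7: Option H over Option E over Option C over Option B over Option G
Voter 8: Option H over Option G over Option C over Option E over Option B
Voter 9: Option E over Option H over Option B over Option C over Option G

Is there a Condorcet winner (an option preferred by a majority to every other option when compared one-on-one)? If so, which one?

There is no Condorcet winner

Head-to-head results (9 voters total):
Option E vs Option B: Option E wins 5–4.
Option E vs Option G: Option G wins 5–4.
Option E vs Option H: Option H wins 6–3.
Option E vs Option C: Option C wins 5–4.
Option B vs Option G: Option B wins 6–3.
Option B vs Option H: Option H wins 5–4.
Option B vs Option C: Option B wins 5–4.
Option G vs Option H: Option G wins 5–4.
Option G vs Option C: Option G wins 6–3.
Option H vs Option C: Option H wins 7–2.
No candidate beats all others: Option E beats Option B beats Option G beats Option E, a majority cycle.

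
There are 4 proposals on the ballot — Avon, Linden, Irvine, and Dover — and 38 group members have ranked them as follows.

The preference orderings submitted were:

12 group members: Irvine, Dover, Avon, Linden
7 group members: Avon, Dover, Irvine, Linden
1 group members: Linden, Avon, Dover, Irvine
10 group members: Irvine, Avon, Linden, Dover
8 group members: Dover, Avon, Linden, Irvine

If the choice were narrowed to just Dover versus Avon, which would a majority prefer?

Dover

Ballots ranking Dover above Avon: 12+8 = 20.
Ballots ranking Avon above Dover: 7+1+10 = 18.
Dover wins the head-to-head, 20–18.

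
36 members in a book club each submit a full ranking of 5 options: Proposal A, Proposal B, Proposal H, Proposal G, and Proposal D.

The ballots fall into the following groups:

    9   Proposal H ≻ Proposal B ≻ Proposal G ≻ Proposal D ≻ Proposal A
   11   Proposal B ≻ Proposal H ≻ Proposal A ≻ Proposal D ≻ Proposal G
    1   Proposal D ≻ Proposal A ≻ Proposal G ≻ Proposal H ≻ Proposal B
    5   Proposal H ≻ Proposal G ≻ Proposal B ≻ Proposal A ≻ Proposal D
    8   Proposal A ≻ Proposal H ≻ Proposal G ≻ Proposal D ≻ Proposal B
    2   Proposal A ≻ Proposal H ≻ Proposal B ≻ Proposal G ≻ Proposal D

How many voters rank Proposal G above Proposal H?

1

Ballots ranking Proposal G above Proposal H: 1.
Ballots ranking Proposal H above Proposal G: 9+11+5+8+2 = 35.
So 1 of 36 voters prefer Proposal G to Proposal H.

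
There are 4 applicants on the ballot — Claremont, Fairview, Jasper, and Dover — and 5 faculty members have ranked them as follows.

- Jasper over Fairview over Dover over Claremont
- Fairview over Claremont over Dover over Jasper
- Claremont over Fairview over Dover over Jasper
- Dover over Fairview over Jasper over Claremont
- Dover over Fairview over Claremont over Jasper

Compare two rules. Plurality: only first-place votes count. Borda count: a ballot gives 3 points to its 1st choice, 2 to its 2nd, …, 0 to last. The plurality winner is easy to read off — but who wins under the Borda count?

Plurality first-place counts: Claremont 1, Fairview 1, Jasper 1, Dover 2 → Dover.
Borda totals: Claremont 6, Fairview 11, Jasper 4, Dover 9 → Fairview.

Fairview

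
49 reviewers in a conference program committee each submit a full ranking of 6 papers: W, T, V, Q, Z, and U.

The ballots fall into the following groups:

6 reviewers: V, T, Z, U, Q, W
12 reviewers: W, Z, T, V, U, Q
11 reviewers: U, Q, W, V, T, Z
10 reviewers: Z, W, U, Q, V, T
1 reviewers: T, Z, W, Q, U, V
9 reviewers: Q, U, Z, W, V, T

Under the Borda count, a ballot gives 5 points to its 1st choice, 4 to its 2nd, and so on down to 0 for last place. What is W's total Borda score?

154

Borda scores:
  W: 6·0 + 12·5 + 11·3 + 10·4 + 3 + 9·2 = 154
  T: 6·4 + 12·3 + 11·1 + 10·0 + 5 + 9·0 = 76
  V: 6·5 + 12·2 + 11·2 + 10·1 + 0 + 9·1 = 95
  Q: 6·1 + 12·0 + 11·4 + 10·2 + 2 + 9·5 = 117
  Z: 6·3 + 12·4 + 11·0 + 10·5 + 4 + 9·3 = 147
  U: 6·2 + 12·1 + 11·5 + 10·3 + 1 + 9·4 = 146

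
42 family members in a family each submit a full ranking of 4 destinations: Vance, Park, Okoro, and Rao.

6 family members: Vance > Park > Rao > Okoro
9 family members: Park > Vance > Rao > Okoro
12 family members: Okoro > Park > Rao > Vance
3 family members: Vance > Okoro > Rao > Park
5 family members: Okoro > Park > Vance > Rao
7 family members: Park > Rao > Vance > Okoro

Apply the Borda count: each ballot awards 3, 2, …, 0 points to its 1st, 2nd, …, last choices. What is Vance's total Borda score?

57

Borda scores:
  Vance: 6·3 + 9·2 + 12·0 + 3·3 + 5·1 + 7·1 = 57
  Park: 6·2 + 9·3 + 12·2 + 3·0 + 5·2 + 7·3 = 94
  Okoro: 6·0 + 9·0 + 12·3 + 3·2 + 5·3 + 7·0 = 57
  Rao: 6·1 + 9·1 + 12·1 + 3·1 + 5·0 + 7·2 = 44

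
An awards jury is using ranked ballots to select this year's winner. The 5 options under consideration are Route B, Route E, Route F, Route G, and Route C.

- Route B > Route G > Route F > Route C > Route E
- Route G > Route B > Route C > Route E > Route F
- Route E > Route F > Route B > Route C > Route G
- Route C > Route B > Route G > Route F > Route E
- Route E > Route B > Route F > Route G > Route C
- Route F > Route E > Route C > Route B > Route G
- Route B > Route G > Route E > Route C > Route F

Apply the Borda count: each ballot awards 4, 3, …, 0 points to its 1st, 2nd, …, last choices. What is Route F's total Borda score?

12

Borda scores:
  Route B: 4 + 3 + 2 + 3 + 3 + 1 + 4 = 20
  Route E: 0 + 1 + 4 + 0 + 4 + 3 + 2 = 14
  Route F: 2 + 0 + 3 + 1 + 2 + 4 + 0 = 12
  Route G: 3 + 4 + 0 + 2 + 1 + 0 + 3 = 13
  Route C: 1 + 2 + 1 + 4 + 0 + 2 + 1 = 11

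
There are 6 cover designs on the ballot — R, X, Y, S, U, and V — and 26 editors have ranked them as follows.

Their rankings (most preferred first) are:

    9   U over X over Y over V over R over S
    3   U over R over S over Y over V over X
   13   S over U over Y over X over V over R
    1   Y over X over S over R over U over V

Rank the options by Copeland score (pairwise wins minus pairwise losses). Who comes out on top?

S

Pairwise results:
  R vs X: X wins 23–3.
  R vs Y: Y wins 23–3.
  R vs S: S wins 14–12.
  R vs U: U wins 25–1.
  R vs V: V wins 22–4.
  X vs Y: Y wins 17–9.
  X vs S: S wins 16–10.
  X vs U: U wins 25–1.
  X vs V: X wins 23–3.
  Y vs S: S wins 16–10.
  Y vs U: U wins 25–1.
  Y vs V: Y wins 26–0.
  S vs U: S wins 14–12.
  S vs V: S wins 17–9.
  U vs V: U wins 26–0.
Copeland scores (wins − losses):
  R: 0 − 5 = -5
  X: 2 − 3 = -1
  Y: 3 − 2 = 1
  S: 5 − 0 = 5
  U: 4 − 1 = 3
  V: 1 − 4 = -3
S has the best Copeland score.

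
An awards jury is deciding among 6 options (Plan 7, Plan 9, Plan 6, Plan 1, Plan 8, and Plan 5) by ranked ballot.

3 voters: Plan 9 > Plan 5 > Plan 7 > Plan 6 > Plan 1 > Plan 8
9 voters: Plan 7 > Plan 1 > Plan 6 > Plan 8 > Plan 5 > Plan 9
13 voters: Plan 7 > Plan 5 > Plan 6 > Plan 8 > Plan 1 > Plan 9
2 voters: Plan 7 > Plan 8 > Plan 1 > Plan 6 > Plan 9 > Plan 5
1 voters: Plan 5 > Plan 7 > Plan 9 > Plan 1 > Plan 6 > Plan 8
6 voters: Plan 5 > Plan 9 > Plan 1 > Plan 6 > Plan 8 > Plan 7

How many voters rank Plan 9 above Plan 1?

Ballots ranking Plan 9 above Plan 1: 3+1+6 = 10.
Ballots ranking Plan 1 above Plan 9: 9+13+2 = 24.
So 10 of 34 voters prefer Plan 9 to Plan 1.

10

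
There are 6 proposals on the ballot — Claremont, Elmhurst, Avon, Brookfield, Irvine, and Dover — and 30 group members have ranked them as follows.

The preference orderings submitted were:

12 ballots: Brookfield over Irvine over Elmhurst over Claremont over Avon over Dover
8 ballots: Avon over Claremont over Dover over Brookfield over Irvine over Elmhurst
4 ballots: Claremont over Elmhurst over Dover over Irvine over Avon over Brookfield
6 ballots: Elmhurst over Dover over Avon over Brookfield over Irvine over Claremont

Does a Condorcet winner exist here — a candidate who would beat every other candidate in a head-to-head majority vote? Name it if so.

Head-to-head results (30 voters total):
Claremont vs Elmhurst: Elmhurst wins 18–12.
Claremont vs Avon: Claremont wins 16–14.
Claremont vs Brookfield: Brookfield wins 18–12.
Claremont vs Irvine: Irvine wins 18–12.
Claremont vs Dover: Claremont wins 24–6.
Elmhurst vs Avon: Elmhurst wins 22–8.
Elmhurst vs Brookfield: Brookfield wins 20–10.
Elmhurst vs Irvine: Irvine wins 20–10.
Elmhurst vs Dover: Elmhurst wins 22–8.
Avon vs Brookfield: Avon wins 18–12.
Avon vs Irvine: Irvine wins 16–14.
Avon vs Dover: Avon wins 20–10.
Brookfield vs Irvine: Brookfield wins 26–4.
Brookfield vs Dover: Dover wins 18–12.
Irvine vs Dover: Dover wins 18–12.
No candidate beats all others: Claremont beats Avon beats Brookfield beats Claremont, a majority cycle.

No Condorcet winner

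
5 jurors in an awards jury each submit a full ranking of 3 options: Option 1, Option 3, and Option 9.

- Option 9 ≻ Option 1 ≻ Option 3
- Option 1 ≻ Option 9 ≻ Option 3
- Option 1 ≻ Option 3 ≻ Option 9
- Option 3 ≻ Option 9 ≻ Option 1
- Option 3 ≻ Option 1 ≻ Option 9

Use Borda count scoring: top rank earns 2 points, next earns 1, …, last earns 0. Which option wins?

Borda scores:
  Option 1: 1 + 2 + 2 + 0 + 1 = 6
  Option 3: 0 + 0 + 1 + 2 + 2 = 5
  Option 9: 2 + 1 + 0 + 1 + 0 = 4
Option 1 has the highest total.

Option 1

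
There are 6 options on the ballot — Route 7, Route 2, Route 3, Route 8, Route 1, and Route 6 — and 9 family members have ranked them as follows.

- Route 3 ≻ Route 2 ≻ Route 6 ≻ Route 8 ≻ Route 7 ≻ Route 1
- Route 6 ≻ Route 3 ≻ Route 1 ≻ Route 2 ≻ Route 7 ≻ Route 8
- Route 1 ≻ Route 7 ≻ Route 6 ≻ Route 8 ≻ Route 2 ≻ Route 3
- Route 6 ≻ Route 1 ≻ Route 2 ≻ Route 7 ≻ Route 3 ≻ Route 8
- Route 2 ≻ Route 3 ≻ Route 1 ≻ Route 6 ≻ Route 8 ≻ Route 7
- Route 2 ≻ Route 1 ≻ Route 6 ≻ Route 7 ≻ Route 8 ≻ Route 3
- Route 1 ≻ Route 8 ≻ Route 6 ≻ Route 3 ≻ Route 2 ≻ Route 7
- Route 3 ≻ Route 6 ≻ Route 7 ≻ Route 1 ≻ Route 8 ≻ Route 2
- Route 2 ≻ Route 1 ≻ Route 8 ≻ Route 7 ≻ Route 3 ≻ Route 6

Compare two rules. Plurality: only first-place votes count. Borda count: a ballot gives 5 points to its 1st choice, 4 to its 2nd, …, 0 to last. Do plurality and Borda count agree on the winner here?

No

Plurality first-place counts: Route 7 0, Route 2 3, Route 3 2, Route 8 0, Route 1 2, Route 6 2 → Route 2.
Borda totals: Route 7 15, Route 2 26, Route 3 22, Route 8 14, Route 1 30, Route 6 28 → Route 1.
The two rules disagree: plurality picks Route 2, Borda picks Route 1.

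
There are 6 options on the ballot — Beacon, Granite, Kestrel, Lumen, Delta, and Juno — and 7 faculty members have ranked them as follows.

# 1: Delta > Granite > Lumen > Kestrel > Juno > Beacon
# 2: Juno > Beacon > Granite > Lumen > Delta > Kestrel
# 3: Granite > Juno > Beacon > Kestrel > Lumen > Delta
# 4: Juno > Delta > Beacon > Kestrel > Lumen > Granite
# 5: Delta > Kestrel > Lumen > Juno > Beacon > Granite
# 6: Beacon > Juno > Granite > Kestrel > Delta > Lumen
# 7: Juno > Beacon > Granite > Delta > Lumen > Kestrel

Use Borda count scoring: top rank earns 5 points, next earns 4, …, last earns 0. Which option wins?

Juno

Borda scores:
  Beacon: 0 + 4 + 3 + 3 + 1 + 5 + 4 = 20
  Granite: 4 + 3 + 5 + 0 + 0 + 3 + 3 = 18
  Kestrel: 2 + 0 + 2 + 2 + 4 + 2 + 0 = 12
  Lumen: 3 + 2 + 1 + 1 + 3 + 0 + 1 = 11
  Delta: 5 + 1 + 0 + 4 + 5 + 1 + 2 = 18
  Juno: 1 + 5 + 4 + 5 + 2 + 4 + 5 = 26
Juno has the highest total.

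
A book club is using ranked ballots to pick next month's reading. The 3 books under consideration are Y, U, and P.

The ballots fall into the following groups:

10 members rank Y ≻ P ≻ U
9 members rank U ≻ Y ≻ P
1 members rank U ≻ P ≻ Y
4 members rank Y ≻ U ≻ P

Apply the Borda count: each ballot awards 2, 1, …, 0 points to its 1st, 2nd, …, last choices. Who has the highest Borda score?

Borda scores:
  Y: 10·2 + 9·1 + 0 + 4·2 = 37
  U: 10·0 + 9·2 + 2 + 4·1 = 24
  P: 10·1 + 9·0 + 1 + 4·0 = 11
Y has the highest total.

Y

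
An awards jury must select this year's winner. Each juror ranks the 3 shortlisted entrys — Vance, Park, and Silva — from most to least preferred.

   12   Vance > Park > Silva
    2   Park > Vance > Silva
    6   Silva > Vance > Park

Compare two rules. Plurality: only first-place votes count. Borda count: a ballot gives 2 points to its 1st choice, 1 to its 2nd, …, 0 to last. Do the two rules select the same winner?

Plurality first-place counts: Vance 12, Park 2, Silva 6 → Vance.
Borda totals: Vance 32, Park 16, Silva 12 → Vance.
The two rules agree on Vance.

Yes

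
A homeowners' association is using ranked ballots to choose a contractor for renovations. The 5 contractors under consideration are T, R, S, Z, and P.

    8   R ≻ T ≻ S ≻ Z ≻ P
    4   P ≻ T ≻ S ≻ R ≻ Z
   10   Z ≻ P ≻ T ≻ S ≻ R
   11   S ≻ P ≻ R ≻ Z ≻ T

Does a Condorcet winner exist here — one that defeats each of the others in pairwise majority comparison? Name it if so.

There is no Condorcet winner

Head-to-head results (33 voters total):
T vs R: R wins 19–14.
T vs S: T wins 22–11.
T vs Z: Z wins 21–12.
T vs P: P wins 25–8.
R vs S: S wins 25–8.
R vs Z: R wins 23–10.
R vs P: P wins 25–8.
S vs Z: S wins 23–10.
S vs P: S wins 19–14.
Z vs P: Z wins 18–15.
No candidate beats all others: T beats S beats R beats T, a majority cycle.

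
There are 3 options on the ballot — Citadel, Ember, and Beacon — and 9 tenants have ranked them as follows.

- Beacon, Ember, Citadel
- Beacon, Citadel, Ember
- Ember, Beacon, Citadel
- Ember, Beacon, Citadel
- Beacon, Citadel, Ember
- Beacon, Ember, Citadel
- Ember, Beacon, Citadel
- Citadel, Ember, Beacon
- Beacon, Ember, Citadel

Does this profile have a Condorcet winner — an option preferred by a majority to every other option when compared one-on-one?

Yes

Head-to-head results (9 voters total):
Citadel vs Ember: Ember wins 6–3.
Citadel vs Beacon: Beacon wins 8–1.
Ember vs Beacon: Beacon wins 5–4.
Beacon beats each rival — Citadel (8–1), Ember (5–4) — so Beacon is the Condorcet winner.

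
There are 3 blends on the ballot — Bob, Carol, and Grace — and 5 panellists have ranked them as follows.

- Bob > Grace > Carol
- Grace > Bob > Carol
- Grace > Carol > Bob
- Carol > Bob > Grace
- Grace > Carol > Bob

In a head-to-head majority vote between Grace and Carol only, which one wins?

Ballots ranking Grace above Carol: 4.
Ballots ranking Carol above Grace: 1.
Grace wins the head-to-head, 4–1.

Grace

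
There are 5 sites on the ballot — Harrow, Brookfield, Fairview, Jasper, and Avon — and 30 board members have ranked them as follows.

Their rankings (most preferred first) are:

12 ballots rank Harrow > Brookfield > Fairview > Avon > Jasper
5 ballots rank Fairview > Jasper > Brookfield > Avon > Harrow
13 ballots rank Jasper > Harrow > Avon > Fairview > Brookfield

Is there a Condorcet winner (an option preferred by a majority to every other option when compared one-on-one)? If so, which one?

Head-to-head results (30 voters total):
Harrow vs Brookfield: Harrow wins 25–5.
Harrow vs Fairview: Harrow wins 25–5.
Harrow vs Jasper: Jasper wins 18–12.
Harrow vs Avon: Harrow wins 25–5.
Brookfield vs Fairview: Fairview wins 18–12.
Brookfield vs Jasper: Jasper wins 18–12.
Brookfield vs Avon: Brookfield wins 17–13.
Fairview vs Jasper: Fairview wins 17–13.
Fairview vs Avon: Fairview wins 17–13.
Jasper vs Avon: Jasper wins 18–12.
No candidate beats all others: Harrow beats Fairview beats Jasper beats Harrow, a majority cycle.

There is no Condorcet winner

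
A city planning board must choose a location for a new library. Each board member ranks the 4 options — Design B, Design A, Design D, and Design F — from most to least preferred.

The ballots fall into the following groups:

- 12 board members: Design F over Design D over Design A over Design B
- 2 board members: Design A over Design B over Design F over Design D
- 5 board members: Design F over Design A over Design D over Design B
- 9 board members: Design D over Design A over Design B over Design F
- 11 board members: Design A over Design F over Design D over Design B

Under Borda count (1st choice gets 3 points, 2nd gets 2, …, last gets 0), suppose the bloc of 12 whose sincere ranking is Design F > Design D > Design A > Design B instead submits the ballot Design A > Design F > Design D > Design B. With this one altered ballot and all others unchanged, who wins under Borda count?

Borda totals with the altered ballot: Design B 13, Design A 103, Design D 55, Design F 63.
The winner is unchanged: still Design A.

Design A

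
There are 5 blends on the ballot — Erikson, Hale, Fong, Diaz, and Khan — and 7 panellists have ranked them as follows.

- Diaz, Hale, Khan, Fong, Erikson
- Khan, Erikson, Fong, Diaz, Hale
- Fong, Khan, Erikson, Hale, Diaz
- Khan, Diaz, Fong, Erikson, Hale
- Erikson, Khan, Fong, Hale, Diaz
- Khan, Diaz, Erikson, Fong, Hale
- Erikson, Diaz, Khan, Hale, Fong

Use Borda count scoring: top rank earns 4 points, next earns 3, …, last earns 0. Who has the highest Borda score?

Khan

Borda scores:
  Erikson: 0 + 3 + 2 + 1 + 4 + 2 + 4 = 16
  Hale: 3 + 0 + 1 + 0 + 1 + 0 + 1 = 6
  Fong: 1 + 2 + 4 + 2 + 2 + 1 + 0 = 12
  Diaz: 4 + 1 + 0 + 3 + 0 + 3 + 3 = 14
  Khan: 2 + 4 + 3 + 4 + 3 + 4 + 2 = 22
Khan has the highest total.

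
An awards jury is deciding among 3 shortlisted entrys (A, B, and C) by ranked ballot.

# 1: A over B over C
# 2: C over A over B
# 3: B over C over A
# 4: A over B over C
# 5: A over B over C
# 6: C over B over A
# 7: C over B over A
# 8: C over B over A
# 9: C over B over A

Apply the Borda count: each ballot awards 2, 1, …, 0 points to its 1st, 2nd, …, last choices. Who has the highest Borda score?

Borda scores:
  A: 2 + 1 + 0 + 2 + 2 + 0 + 0 + 0 + 0 = 7
  B: 1 + 0 + 2 + 1 + 1 + 1 + 1 + 1 + 1 = 9
  C: 0 + 2 + 1 + 0 + 0 + 2 + 2 + 2 + 2 = 11
C has the highest total.

C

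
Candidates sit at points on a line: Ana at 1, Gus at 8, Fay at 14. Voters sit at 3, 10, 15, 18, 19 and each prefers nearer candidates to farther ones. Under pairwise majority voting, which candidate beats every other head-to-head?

Fay

With single-peaked preferences on a line, the Condorcet winner is the candidate closest to the median voter.
The median voter (position 15) is closest to Fay at 14.
Check: Fay vs Gus — voters closer to Fay: 3 of 5.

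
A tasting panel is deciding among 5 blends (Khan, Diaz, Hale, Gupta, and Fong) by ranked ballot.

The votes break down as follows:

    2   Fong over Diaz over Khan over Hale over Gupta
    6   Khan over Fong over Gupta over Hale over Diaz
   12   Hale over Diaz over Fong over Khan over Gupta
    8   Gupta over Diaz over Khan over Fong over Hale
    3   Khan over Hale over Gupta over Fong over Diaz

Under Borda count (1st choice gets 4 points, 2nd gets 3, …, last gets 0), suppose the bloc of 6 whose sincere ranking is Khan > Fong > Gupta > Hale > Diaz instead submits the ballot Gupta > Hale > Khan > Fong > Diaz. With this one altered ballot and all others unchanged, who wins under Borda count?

Borda totals with the altered ballot: Khan 56, Diaz 66, Hale 77, Gupta 62, Fong 49.
The switch changes the winner from Khan to Hale.

Hale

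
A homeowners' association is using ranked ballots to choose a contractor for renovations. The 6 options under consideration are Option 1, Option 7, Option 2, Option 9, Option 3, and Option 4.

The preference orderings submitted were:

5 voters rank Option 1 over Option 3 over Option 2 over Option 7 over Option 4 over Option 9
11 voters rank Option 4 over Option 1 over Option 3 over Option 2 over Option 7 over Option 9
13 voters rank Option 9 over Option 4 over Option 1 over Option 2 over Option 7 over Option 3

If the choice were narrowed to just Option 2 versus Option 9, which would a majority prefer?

Ballots ranking Option 2 above Option 9: 5+11 = 16.
Ballots ranking Option 9 above Option 2: 13.
Option 2 wins the head-to-head, 16–13.

Option 2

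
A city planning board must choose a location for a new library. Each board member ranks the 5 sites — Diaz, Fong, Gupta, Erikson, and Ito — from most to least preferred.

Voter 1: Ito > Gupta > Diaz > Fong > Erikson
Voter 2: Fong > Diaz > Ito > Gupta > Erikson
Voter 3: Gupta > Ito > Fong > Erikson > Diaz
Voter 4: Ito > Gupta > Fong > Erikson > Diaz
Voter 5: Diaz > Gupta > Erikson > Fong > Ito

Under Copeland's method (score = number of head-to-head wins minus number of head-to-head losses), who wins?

Ito

Pairwise results:
  Diaz vs Fong: Fong wins 3–2.
  Diaz vs Gupta: Gupta wins 3–2.
  Diaz vs Erikson: Diaz wins 3–2.
  Diaz vs Ito: Ito wins 3–2.
  Fong vs Gupta: Gupta wins 4–1.
  Fong vs Erikson: Fong wins 4–1.
  Fong vs Ito: Ito wins 3–2.
  Gupta vs Erikson: Gupta wins 5–0.
  Gupta vs Ito: Ito wins 3–2.
  Erikson vs Ito: Ito wins 4–1.
Copeland scores (wins − losses):
  Diaz: 1 − 3 = -2
  Fong: 2 − 2 = 0
  Gupta: 3 − 1 = 2
  Erikson: 0 − 4 = -4
  Ito: 4 − 0 = 4
Ito has the best Copeland score.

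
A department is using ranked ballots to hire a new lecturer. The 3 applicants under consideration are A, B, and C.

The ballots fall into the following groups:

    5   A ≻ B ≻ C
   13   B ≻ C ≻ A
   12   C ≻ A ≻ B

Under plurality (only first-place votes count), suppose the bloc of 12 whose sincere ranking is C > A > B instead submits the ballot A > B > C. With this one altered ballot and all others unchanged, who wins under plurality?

A

First-place totals with the altered ballot: A 17, B 13, C 0.
The switch changes the winner from B to A.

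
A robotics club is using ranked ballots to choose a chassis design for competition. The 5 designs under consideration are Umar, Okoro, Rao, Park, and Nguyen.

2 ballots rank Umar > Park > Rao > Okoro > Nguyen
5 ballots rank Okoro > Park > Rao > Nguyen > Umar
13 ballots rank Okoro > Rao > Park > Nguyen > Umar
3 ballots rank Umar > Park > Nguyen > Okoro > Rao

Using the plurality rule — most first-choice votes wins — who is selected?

Okoro

First-place vote totals:
  Umar: 5
  Okoro: 18
  Rao: 0
  Park: 0
  Nguyen: 0
Okoro has the most first-place votes.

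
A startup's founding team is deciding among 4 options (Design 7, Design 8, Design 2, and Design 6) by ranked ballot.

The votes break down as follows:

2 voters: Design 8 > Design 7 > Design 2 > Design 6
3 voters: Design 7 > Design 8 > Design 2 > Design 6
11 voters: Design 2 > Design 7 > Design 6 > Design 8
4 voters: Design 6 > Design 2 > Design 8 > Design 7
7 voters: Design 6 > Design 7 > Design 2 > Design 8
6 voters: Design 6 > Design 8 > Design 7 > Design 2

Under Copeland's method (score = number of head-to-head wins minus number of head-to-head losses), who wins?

Pairwise results:
  Design 7 vs Design 8: Design 7 wins 21–12.
  Design 7 vs Design 2: Design 7 wins 18–15.
  Design 7 vs Design 6: Design 6 wins 17–16.
  Design 8 vs Design 2: Design 2 wins 22–11.
  Design 8 vs Design 6: Design 6 wins 28–5.
  Design 2 vs Design 6: Design 6 wins 17–16.
Copeland scores (wins − losses):
  Design 7: 2 − 1 = 1
  Design 8: 0 − 3 = -3
  Design 2: 1 − 2 = -1
  Design 6: 3 − 0 = 3
Design 6 has the best Copeland score.

Design 6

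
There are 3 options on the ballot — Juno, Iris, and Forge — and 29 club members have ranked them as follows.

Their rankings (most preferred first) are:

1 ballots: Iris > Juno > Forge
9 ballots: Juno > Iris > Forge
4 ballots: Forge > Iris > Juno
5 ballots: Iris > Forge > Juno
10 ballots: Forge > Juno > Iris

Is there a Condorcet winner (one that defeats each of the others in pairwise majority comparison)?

No

Head-to-head results (29 voters total):
Juno vs Iris: Juno wins 19–10.
Juno vs Forge: Forge wins 19–10.
Iris vs Forge: Iris wins 15–14.
No candidate beats all others: Juno beats Iris beats Forge beats Juno, a majority cycle.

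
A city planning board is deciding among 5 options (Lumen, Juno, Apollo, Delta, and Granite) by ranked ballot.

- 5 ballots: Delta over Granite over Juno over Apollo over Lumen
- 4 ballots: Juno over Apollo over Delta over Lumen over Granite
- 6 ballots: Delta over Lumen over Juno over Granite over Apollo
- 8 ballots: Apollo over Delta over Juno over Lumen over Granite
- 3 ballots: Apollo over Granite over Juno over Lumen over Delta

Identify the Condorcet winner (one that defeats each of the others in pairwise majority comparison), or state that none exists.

No Condorcet winner

Head-to-head results (26 voters total):
Lumen vs Juno: Juno wins 20–6.
Lumen vs Apollo: Apollo wins 20–6.
Lumen vs Delta: Delta wins 23–3.
Lumen vs Granite: Lumen wins 18–8.
Juno vs Apollo: Juno wins 15–11.
Juno vs Delta: Delta wins 19–7.
Juno vs Granite: Juno wins 18–8.
Apollo vs Delta: Apollo wins 15–11.
Apollo vs Granite: Apollo wins 15–11.
Delta vs Granite: Delta wins 23–3.
No candidate beats all others: Juno beats Apollo beats Delta beats Juno, a majority cycle.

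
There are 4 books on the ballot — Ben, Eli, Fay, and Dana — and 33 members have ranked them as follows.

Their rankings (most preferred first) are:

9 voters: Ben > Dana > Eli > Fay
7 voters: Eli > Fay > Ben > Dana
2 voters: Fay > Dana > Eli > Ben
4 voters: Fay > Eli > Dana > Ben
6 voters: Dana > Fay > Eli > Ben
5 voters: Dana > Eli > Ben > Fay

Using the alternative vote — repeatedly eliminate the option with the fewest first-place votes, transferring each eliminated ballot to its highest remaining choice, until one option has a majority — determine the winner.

Dana

Round 1: Dana 11, Ben 9, Eli 7, Fay 6. Fay has the fewest and is eliminated.
Round 2: Dana 13, Eli 11, Ben 9. Ben has the fewest and is eliminated.
Round 3: Dana 22, Eli 11. Dana has a majority.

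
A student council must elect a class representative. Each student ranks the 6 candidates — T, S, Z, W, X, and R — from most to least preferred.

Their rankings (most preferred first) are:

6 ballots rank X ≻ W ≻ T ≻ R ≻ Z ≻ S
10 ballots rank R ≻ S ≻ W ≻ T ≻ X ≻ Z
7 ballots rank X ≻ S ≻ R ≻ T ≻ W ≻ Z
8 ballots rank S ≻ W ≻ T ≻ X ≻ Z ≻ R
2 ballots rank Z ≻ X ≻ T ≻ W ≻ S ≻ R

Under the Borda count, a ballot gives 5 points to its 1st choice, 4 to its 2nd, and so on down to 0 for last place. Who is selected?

Borda scores:
  T: 6·3 + 10·2 + 7·2 + 8·3 + 2·3 = 82
  S: 6·0 + 10·4 + 7·4 + 8·5 + 2·1 = 110
  Z: 6·1 + 10·0 + 7·0 + 8·1 + 2·5 = 24
  W: 6·4 + 10·3 + 7·1 + 8·4 + 2·2 = 97
  X: 6·5 + 10·1 + 7·5 + 8·2 + 2·4 = 99
  R: 6·2 + 10·5 + 7·3 + 8·0 + 2·0 = 83
S has the highest total.

S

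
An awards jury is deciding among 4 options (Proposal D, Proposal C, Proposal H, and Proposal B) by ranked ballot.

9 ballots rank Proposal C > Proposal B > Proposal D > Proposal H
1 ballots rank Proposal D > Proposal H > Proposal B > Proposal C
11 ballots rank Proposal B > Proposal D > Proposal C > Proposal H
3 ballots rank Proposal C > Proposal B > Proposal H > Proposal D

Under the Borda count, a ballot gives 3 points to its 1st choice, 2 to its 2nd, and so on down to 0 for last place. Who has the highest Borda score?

Borda scores:
  Proposal D: 9·1 + 3 + 11·2 + 3·0 = 34
  Proposal C: 9·3 + 0 + 11·1 + 3·3 = 47
  Proposal H: 9·0 + 2 + 11·0 + 3·1 = 5
  Proposal B: 9·2 + 1 + 11·3 + 3·2 = 58
Proposal B has the highest total.

Proposal B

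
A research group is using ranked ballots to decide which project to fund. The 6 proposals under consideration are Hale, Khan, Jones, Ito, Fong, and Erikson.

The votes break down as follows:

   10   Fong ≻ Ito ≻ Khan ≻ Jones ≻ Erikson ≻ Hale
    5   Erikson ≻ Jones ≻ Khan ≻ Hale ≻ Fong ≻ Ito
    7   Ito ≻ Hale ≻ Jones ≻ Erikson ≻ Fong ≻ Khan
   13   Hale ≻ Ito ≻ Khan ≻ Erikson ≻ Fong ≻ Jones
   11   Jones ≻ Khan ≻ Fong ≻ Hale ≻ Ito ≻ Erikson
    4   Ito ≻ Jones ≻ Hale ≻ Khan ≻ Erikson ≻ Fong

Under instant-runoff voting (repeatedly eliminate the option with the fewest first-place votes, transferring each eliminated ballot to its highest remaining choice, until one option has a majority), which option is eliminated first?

Khan

Round 1: Hale 13, Jones 11, Ito 11, Fong 10, Erikson 5, Khan 0. Khan has the fewest and is eliminated.
Round 2: Hale 13, Jones 11, Ito 11, Fong 10, Erikson 5. Erikson has the fewest and is eliminated.
Round 3: Jones 16, Hale 13, Ito 11, Fong 10. Fong has the fewest and is eliminated.
Round 4: Ito 21, Jones 16, Hale 13. Hale has the fewest and is eliminated.
Round 5: Ito 34, Jones 16. Ito has a majority.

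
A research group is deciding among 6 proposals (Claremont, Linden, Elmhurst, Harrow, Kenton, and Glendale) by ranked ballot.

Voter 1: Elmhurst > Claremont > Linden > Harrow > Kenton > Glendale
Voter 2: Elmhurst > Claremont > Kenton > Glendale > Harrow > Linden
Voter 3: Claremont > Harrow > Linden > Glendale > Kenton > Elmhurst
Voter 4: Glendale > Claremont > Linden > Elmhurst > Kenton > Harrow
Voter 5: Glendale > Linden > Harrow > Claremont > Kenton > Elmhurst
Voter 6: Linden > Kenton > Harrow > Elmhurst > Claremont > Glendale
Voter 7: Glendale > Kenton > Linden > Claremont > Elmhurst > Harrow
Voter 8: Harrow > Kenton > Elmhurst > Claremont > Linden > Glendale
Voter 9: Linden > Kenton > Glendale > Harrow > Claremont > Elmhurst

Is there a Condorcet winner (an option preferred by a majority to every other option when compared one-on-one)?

Yes

Head-to-head results (9 voters total):
Claremont vs Linden: Claremont wins 5–4.
Claremont vs Elmhurst: Claremont wins 5–4.
Claremont vs Harrow: Claremont wins 5–4.
Claremont vs Kenton: Claremont wins 5–4.
Claremont vs Glendale: Claremont wins 5–4.
Linden vs Elmhurst: Linden wins 6–3.
Linden vs Harrow: Linden wins 6–3.
Linden vs Kenton: Linden wins 6–3.
Linden vs Glendale: Linden wins 5–4.
Elmhurst vs Harrow: Harrow wins 5–4.
Elmhurst vs Kenton: Kenton wins 6–3.
Elmhurst vs Glendale: Glendale wins 5–4.
Harrow vs Kenton: Kenton wins 5–4.
Harrow vs Glendale: Glendale wins 5–4.
Kenton vs Glendale: Kenton wins 5–4.
Claremont beats each rival — Linden (5–4), Elmhurst (5–4), Harrow (5–4), Kenton (5–4), Glendale (5–4) — so Claremont is the Condorcet winner.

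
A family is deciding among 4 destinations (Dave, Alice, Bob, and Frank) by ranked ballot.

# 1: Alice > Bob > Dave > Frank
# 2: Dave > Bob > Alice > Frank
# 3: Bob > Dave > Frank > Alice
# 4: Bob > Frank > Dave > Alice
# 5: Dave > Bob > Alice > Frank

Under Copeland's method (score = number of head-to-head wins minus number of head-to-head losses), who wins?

Bob

Pairwise results:
  Dave vs Alice: Dave wins 4–1.
  Dave vs Bob: Bob wins 3–2.
  Dave vs Frank: Dave wins 4–1.
  Alice vs Bob: Bob wins 4–1.
  Alice vs Frank: Alice wins 3–2.
  Bob vs Frank: Bob wins 5–0.
Copeland scores (wins − losses):
  Dave: 2 − 1 = 1
  Alice: 1 − 2 = -1
  Bob: 3 − 0 = 3
  Frank: 0 − 3 = -3
Bob has the best Copeland score.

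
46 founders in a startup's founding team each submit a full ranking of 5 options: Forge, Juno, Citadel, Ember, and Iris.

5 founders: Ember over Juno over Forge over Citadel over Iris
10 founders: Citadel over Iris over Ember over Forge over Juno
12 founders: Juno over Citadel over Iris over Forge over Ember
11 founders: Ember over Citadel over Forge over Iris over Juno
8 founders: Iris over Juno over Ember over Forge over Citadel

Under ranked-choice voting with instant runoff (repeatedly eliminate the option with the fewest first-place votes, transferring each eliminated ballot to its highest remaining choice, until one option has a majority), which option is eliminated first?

Round 1: Ember 16, Juno 12, Citadel 10, Iris 8, Forge 0. Forge has the fewest and is eliminated.
Round 2: Ember 16, Juno 12, Citadel 10, Iris 8. Iris has the fewest and is eliminated.
Round 3: Juno 20, Ember 16, Citadel 10. Citadel has the fewest and is eliminated.
Round 4: Ember 26, Juno 20. Ember has a majority.

Forge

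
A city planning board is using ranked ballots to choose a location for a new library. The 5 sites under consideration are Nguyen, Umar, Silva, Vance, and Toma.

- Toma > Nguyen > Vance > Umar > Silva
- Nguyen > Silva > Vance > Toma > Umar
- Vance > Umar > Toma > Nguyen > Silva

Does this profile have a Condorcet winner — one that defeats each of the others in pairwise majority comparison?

Head-to-head results (3 voters total):
Nguyen vs Umar: Nguyen wins 2–1.
Nguyen vs Silva: Nguyen wins 3–0.
Nguyen vs Vance: Nguyen wins 2–1.
Nguyen vs Toma: Toma wins 2–1.
Umar vs Silva: Umar wins 2–1.
Umar vs Vance: Vance wins 3–0.
Umar vs Toma: Toma wins 2–1.
Silva vs Vance: Vance wins 2–1.
Silva vs Toma: Toma wins 2–1.
Vance vs Toma: Vance wins 2–1.
No candidate beats all others: Nguyen beats Vance beats Toma beats Nguyen, a majority cycle.

No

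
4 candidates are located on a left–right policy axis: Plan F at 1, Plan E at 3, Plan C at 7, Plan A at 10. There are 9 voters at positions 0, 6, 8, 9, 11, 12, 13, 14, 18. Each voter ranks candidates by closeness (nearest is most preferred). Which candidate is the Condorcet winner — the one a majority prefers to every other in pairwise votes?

Plan A

With single-peaked preferences on a line, the Condorcet winner is the candidate closest to the median voter.
The median voter (position 11) is closest to Plan A at 10.
Check: Plan A vs Plan F — voters closer to Plan A: 8 of 9.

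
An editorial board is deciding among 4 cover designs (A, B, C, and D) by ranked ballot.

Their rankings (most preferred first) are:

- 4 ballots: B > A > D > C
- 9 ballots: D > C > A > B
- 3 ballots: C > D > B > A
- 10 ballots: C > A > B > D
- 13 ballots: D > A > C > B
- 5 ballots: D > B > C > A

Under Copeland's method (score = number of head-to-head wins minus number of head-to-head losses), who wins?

D

Pairwise results:
  A vs B: A wins 32–12.
  A vs C: C wins 27–17.
  A vs D: D wins 30–14.
  B vs C: C wins 35–9.
  B vs D: D wins 30–14.
  C vs D: D wins 31–13.
Copeland scores (wins − losses):
  A: 1 − 2 = -1
  B: 0 − 3 = -3
  C: 2 − 1 = 1
  D: 3 − 0 = 3
D has the best Copeland score.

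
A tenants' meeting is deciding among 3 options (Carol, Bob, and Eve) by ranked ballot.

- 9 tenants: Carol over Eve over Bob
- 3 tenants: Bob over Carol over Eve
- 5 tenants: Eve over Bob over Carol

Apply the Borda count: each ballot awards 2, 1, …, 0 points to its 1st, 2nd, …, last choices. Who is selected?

Borda scores:
  Carol: 9·2 + 3·1 + 5·0 = 21
  Bob: 9·0 + 3·2 + 5·1 = 11
  Eve: 9·1 + 3·0 + 5·2 = 19
Carol has the highest total.

Carol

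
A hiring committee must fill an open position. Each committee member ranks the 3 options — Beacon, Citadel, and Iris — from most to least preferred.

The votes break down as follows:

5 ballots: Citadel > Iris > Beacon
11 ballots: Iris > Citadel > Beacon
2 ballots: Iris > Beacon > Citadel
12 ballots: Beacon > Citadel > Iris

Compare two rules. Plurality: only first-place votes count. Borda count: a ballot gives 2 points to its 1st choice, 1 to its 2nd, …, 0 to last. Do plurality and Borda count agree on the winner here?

No

Plurality first-place counts: Beacon 12, Citadel 5, Iris 13 → Iris.
Borda totals: Beacon 26, Citadel 33, Iris 31 → Citadel.
The two rules disagree: plurality picks Iris, Borda picks Citadel.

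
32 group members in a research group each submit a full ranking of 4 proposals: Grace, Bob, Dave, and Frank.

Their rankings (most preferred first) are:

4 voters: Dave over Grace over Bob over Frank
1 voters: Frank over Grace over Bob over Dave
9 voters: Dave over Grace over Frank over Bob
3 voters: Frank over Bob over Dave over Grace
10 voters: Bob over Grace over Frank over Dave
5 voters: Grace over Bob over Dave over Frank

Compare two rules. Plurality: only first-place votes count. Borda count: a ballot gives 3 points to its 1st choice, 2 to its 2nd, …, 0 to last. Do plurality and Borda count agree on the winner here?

No

Plurality first-place counts: Grace 5, Bob 10, Dave 13, Frank 4 → Dave.
Borda totals: Grace 63, Bob 51, Dave 47, Frank 31 → Grace.
The two rules disagree: plurality picks Dave, Borda picks Grace.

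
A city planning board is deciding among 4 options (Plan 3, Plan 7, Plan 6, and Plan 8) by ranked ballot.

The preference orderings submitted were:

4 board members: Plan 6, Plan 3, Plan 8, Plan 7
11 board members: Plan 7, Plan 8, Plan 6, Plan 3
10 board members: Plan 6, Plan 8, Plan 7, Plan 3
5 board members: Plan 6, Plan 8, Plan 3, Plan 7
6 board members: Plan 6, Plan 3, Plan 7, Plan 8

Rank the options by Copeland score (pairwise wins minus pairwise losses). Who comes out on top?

Pairwise results:
  Plan 3 vs Plan 7: Plan 7 wins 21–15.
  Plan 3 vs Plan 6: Plan 6 wins 36–0.
  Plan 3 vs Plan 8: Plan 8 wins 26–10.
  Plan 7 vs Plan 6: Plan 6 wins 25–11.
  Plan 7 vs Plan 8: Plan 8 wins 19–17.
  Plan 6 vs Plan 8: Plan 6 wins 25–11.
Copeland scores (wins − losses):
  Plan 3: 0 − 3 = -3
  Plan 7: 1 − 2 = -1
  Plan 6: 3 − 0 = 3
  Plan 8: 2 − 1 = 1
Plan 6 has the best Copeland score.

Plan 6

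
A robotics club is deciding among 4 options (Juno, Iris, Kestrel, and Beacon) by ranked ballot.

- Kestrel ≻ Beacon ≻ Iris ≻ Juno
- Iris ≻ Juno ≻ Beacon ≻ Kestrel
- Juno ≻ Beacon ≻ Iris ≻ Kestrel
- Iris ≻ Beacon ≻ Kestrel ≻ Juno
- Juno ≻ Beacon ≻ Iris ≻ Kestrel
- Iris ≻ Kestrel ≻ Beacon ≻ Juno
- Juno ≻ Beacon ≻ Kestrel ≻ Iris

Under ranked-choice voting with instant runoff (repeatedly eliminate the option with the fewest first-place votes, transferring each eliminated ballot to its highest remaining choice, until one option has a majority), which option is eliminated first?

Beacon

Round 1: Juno 3, Iris 3, Kestrel 1, Beacon 0. Beacon has the fewest and is eliminated.
Round 2: Juno 3, Iris 3, Kestrel 1. Kestrel has the fewest and is eliminated.
Round 3: Iris 4, Juno 3. Iris has a majority.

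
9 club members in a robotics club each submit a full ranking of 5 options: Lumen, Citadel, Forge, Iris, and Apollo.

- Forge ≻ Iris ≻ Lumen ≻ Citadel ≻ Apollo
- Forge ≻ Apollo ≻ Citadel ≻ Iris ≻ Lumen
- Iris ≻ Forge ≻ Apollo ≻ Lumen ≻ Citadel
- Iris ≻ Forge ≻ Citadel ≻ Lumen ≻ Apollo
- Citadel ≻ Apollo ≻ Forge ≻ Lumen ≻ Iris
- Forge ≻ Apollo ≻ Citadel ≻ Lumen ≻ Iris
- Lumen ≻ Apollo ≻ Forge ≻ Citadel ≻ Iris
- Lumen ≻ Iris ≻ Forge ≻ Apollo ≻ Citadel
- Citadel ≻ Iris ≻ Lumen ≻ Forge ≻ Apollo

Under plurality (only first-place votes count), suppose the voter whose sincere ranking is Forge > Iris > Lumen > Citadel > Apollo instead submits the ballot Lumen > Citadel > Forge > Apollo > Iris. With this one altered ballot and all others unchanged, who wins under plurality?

Lumen

First-place totals with the altered ballot: Lumen 3, Citadel 2, Forge 2, Iris 2, Apollo 0.
The switch changes the winner from Forge to Lumen.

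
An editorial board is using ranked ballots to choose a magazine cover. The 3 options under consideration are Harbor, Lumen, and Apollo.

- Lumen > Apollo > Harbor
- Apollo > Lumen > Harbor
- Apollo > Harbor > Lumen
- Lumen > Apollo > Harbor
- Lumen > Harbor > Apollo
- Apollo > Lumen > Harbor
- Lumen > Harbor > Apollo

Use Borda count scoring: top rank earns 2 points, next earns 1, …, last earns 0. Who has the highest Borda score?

Borda scores:
  Harbor: 0 + 0 + 1 + 0 + 1 + 0 + 1 = 3
  Lumen: 2 + 1 + 0 + 2 + 2 + 1 + 2 = 10
  Apollo: 1 + 2 + 2 + 1 + 0 + 2 + 0 = 8
Lumen has the highest total.

Lumen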